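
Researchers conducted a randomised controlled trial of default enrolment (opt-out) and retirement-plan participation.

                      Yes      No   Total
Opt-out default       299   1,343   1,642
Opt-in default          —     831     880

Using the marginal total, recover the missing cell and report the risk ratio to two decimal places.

The missing cell is in the unexposed row: 880 − 831 = 49.
So a = 299, b = 1343, c = 49, d = 831.
RR = [a/(a+b)] / [c/(c+d)] = (299/1642) / (49/880) = 0.18210/0.05568 = 3.27028

3.27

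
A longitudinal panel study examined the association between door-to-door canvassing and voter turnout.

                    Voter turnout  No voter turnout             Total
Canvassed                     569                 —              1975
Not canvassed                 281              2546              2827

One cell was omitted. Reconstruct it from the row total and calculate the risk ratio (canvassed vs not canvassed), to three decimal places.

The missing cell is in the exposed row: 1975 − 569 = 1406.
So a = 569, b = 1406, c = 281, d = 2546.
RR = [a/(a+b)] / [c/(c+d)] = (569/1975) / (281/2827) = 0.28810/0.09940 = 2.89844

2.898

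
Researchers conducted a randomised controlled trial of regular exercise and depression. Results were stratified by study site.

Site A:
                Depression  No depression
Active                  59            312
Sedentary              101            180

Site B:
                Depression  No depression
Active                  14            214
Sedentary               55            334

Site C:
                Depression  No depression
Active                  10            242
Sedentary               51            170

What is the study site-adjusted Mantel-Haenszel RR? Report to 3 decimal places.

0.371

RR_MH = Σ(aᵢ·n₀ᵢ/nᵢ) / Σ(cᵢ·n₁ᵢ/nᵢ), with n₁ᵢ = aᵢ+bᵢ (exposed), n₀ᵢ = cᵢ+dᵢ (unexposed), nᵢ = n₁ᵢ+n₀ᵢ.
Stratum 1 (Site A): n₁ = 371, n₀ = 281, n = 652; a·n₀/n = 59·281/652 = 25.4279; c·n₁/n = 101·371/652 = 57.4709
Stratum 2 (Site B): n₁ = 228, n₀ = 389, n = 617; a·n₀/n = 14·389/617 = 8.8266; c·n₁/n = 55·228/617 = 20.3241
Stratum 3 (Site C): n₁ = 252, n₀ = 221, n = 473; a·n₀/n = 10·221/473 = 4.6723; c·n₁/n = 51·252/473 = 27.1712
RR_MH = (25.4279 + 8.8266 + 4.6723) / (57.4709 + 20.3241 + 27.1712) = 38.9268 / 104.9663 = 0.37085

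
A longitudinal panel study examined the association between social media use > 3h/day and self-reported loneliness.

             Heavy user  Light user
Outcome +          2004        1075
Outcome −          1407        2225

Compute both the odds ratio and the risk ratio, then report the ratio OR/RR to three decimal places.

1.635

Reading the table with exposure as columns: a = 2004 (Heavy user, case), b = 1407 (Heavy user, non-case), c = 1075 (Light user, case), d = 2225.
OR = (2004·2225)/(1407·1075) = 4458900/1512525 = 2.94798
Risk in exposed = 2004/3411 = 0.58751; risk in unexposed = 1075/3300 = 0.32576; RR = 1.80352
OR/RR = 2.94798 / 1.80352 = 1.63457
The outcome is not rare, so the OR lies further from 1 than the RR.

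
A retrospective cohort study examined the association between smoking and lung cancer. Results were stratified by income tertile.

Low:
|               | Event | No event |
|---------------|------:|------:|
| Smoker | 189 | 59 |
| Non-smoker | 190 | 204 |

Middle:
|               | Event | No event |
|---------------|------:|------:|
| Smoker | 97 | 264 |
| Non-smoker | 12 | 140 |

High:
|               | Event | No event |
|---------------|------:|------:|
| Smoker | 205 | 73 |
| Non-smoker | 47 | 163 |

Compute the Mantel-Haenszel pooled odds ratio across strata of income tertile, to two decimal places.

5.05

OR_MH = Σ(aᵢdᵢ/nᵢ) / Σ(bᵢcᵢ/nᵢ), where nᵢ is the stratum total.
Stratum 1 (Low): n = 642; a·d/n = 189·204/642 = 60.0561; b·c/n = 59·190/642 = 17.4611
Stratum 2 (Middle): n = 513; a·d/n = 97·140/513 = 26.4717; b·c/n = 264·12/513 = 6.1754
Stratum 3 (High): n = 488; a·d/n = 205·163/488 = 68.4734; b·c/n = 73·47/488 = 7.0307
OR_MH = (60.0561 + 26.4717 + 68.4734) / (17.4611 + 6.1754 + 7.0307) = 155.0012 / 30.6672 = 5.05429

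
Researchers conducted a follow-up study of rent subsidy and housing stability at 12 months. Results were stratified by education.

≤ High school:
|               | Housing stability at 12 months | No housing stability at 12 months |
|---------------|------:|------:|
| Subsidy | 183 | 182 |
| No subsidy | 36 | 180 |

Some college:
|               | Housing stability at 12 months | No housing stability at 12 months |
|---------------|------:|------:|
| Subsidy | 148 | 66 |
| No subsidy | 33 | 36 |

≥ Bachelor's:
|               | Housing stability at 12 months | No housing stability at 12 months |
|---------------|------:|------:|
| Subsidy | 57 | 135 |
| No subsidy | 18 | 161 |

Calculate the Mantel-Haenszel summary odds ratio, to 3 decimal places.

3.928

OR_MH = Σ(aᵢdᵢ/nᵢ) / Σ(bᵢcᵢ/nᵢ), where nᵢ is the stratum total.
Stratum 1 (≤ High school): n = 581; a·d/n = 183·180/581 = 56.6954; b·c/n = 182·36/581 = 11.2771
Stratum 2 (Some college): n = 283; a·d/n = 148·36/283 = 18.8269; b·c/n = 66·33/283 = 7.6961
Stratum 3 (≥ Bachelor's): n = 371; a·d/n = 57·161/371 = 24.7358; b·c/n = 135·18/371 = 6.5499
OR_MH = (56.6954 + 18.8269 + 24.7358) / (11.2771 + 7.6961 + 6.5499) = 100.2581 / 25.5231 = 3.92813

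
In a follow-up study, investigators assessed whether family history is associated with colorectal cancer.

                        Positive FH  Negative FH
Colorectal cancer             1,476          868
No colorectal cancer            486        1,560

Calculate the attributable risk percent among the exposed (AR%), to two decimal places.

Reading the table with exposure as columns: a = 1476 (Positive FH, case), b = 486 (Positive FH, non-case), c = 868 (Negative FH, case), d = 1560.
Risk in exposed = 1476/1962 = 0.75229; risk in unexposed = 868/2428 = 0.35750.
RR = 0.75229/0.35750 = 2.10434
AR% = (RR − 1)/RR × 100 = (2.10434 − 1)/2.10434 × 100 = 52.4792%

52.48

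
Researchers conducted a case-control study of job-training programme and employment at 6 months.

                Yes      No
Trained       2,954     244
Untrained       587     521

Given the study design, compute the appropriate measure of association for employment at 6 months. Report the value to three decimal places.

10.745

Cells: a = 2954, b = 244, c = 587, d = 521.
This is a case-control study: participants were sampled on outcome status, so risks in the source population cannot be estimated directly — relative risk is not valid here. The odds ratio is the appropriate measure.
OR = (a·d)/(b·c) = (2954 × 521) / (244 × 587) = 1539034 / 143228 = 10.74534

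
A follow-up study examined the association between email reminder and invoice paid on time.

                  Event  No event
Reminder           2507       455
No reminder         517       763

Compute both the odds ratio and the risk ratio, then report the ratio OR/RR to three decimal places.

3.881

Cells: a = 2507, b = 455, c = 517, d = 763.
OR = (2507·763)/(455·517) = 1912841/235235 = 8.13162
Risk in exposed = 2507/2962 = 0.84639; risk in unexposed = 517/1280 = 0.40391; RR = 2.09551
OR/RR = 8.13162 / 2.09551 = 3.88050
The outcome is not rare, so the OR lies further from 1 than the RR.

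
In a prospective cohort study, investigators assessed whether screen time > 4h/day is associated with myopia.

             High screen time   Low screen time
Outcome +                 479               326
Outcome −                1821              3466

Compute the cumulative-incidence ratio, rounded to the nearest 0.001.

2.422

Reading the table with exposure as columns: a = 479 (High screen time, case), b = 1821 (High screen time, non-case), c = 326 (Low screen time, case), d = 3466.
Risk in exposed = 479/2300 = 0.20826; risk in unexposed = 326/3792 = 0.08597.
RR = 0.20826 / 0.08597 = 2.42247
The risk among the exposed is 2.42 times that among the unexposed.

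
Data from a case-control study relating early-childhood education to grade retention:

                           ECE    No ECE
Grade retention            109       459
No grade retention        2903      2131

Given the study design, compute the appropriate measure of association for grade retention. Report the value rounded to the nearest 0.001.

Reading the table with exposure as columns: a = 109 (ECE, case), b = 2903 (ECE, non-case), c = 459 (No ECE, case), d = 2131.
This is a case-control study: participants were sampled on outcome status, so risks in the source population cannot be estimated directly — relative risk is not valid here. The odds ratio is the appropriate measure.
OR = (a·d)/(b·c) = (109 × 2131) / (2903 × 459) = 232279 / 1332477 = 0.17432

0.174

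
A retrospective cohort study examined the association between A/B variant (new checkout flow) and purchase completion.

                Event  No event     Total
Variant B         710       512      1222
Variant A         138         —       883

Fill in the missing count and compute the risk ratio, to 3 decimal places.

3.718

The missing cell is in the unexposed row: 883 − 138 = 745.
So a = 710, b = 512, c = 138, d = 745.
RR = [a/(a+b)] / [c/(c+d)] = (710/1222) / (138/883) = 0.58101/0.15629 = 3.71765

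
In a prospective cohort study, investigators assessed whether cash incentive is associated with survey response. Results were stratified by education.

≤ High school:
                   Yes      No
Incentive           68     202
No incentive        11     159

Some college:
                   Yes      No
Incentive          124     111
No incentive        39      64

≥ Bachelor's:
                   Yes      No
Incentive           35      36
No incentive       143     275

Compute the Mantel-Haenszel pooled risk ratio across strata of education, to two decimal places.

1.72

RR_MH = Σ(aᵢ·n₀ᵢ/nᵢ) / Σ(cᵢ·n₁ᵢ/nᵢ), with n₁ᵢ = aᵢ+bᵢ (exposed), n₀ᵢ = cᵢ+dᵢ (unexposed), nᵢ = n₁ᵢ+n₀ᵢ.
Stratum 1 (≤ High school): n₁ = 270, n₀ = 170, n = 440; a·n₀/n = 68·170/440 = 26.2727; c·n₁/n = 11·270/440 = 6.7500
Stratum 2 (Some college): n₁ = 235, n₀ = 103, n = 338; a·n₀/n = 124·103/338 = 37.7870; c·n₁/n = 39·235/338 = 27.1154
Stratum 3 (≥ Bachelor's): n₁ = 71, n₀ = 418, n = 489; a·n₀/n = 35·418/489 = 29.9182; c·n₁/n = 143·71/489 = 20.7628
RR_MH = (26.2727 + 37.7870 + 29.9182) / (6.7500 + 27.1154 + 20.7628) = 93.9779 / 54.6282 = 1.72032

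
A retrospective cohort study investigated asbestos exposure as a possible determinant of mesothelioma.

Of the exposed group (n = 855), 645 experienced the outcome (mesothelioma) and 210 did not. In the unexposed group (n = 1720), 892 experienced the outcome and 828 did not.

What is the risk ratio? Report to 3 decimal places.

From the description: a = 645, b = 210, c = 892, d = 828.
Risk in exposed = 645/855 = 0.75439; risk in unexposed = 892/1720 = 0.51860.
RR = 0.75439 / 0.51860 = 1.45465
The risk among the exposed is 1.45 times that among the unexposed.

1.455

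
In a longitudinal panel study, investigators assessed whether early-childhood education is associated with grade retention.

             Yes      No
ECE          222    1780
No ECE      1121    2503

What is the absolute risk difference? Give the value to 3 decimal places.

Cells: a = 222, b = 1780, c = 1121, d = 2503.
Risk in exposed = 222/2002 = 0.110889; risk in unexposed = 1121/3624 = 0.309327.
Risk difference = 0.110889 − 0.309327 = -0.198438

-0.198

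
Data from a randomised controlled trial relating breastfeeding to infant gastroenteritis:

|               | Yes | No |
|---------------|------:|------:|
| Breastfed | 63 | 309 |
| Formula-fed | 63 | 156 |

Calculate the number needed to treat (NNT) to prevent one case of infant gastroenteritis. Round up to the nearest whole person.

Risk in treated group = 63/372 = 0.16935; risk in control = 63/219 = 0.28767.
Absolute risk reduction = 0.28767 − 0.16935 = 0.11832
NNT = 1 / ARR = 1 / 0.11832 = 8.452 → round up → 9

9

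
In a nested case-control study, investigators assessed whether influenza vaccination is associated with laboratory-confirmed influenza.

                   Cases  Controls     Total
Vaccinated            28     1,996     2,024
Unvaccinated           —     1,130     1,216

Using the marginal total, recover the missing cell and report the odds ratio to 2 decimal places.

The missing cell is in the unexposed row: 1216 − 1130 = 86.
So a = 28, b = 1996, c = 86, d = 1130.
OR = (a·d)/(b·c) = (28 × 1130) / (1996 × 86) = 31640 / 171656 = 0.18432

0.18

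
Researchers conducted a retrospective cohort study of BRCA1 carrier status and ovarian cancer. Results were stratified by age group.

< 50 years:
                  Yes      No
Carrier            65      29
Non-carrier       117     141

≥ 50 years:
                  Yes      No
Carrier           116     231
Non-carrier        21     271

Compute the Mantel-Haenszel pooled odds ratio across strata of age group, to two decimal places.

OR_MH = Σ(aᵢdᵢ/nᵢ) / Σ(bᵢcᵢ/nᵢ), where nᵢ is the stratum total.
Stratum 1 (< 50 years): n = 352; a·d/n = 65·141/352 = 26.0369; b·c/n = 29·117/352 = 9.6392
Stratum 2 (≥ 50 years): n = 639; a·d/n = 116·271/639 = 49.1956; b·c/n = 231·21/639 = 7.5915
OR_MH = (26.0369 + 49.1956) / (9.6392 + 7.5915) = 75.2325 / 17.2308 = 4.36618

4.37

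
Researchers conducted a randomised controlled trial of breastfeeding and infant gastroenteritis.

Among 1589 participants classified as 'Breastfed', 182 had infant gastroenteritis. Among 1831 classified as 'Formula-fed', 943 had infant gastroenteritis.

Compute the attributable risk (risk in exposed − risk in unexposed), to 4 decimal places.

-0.4005

From the description: a = 182, b = 1407, c = 943, d = 888.
Risk in exposed = 182/1589 = 0.114537; risk in unexposed = 943/1831 = 0.515019.
Risk difference = 0.114537 − 0.515019 = -0.400482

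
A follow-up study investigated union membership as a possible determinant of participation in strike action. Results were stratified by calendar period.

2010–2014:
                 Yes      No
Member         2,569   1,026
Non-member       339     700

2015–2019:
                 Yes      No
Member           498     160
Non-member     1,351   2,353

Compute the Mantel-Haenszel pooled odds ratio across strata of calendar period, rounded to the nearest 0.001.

5.270

OR_MH = Σ(aᵢdᵢ/nᵢ) / Σ(bᵢcᵢ/nᵢ), where nᵢ is the stratum total.
Stratum 1 (2010–2014): n = 4634; a·d/n = 2569·700/4634 = 388.0665; b·c/n = 1026·339/4634 = 75.0570
Stratum 2 (2015–2019): n = 4362; a·d/n = 498·2353/4362 = 268.6369; b·c/n = 160·1351/4362 = 49.5552
OR_MH = (388.0665 + 268.6369) / (75.0570 + 49.5552) = 656.7033 / 124.6122 = 5.26998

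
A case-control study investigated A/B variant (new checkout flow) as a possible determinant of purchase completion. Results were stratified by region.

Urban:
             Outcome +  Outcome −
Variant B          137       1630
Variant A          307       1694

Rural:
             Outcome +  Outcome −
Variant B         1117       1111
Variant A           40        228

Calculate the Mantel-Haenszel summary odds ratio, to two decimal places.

OR_MH = Σ(aᵢdᵢ/nᵢ) / Σ(bᵢcᵢ/nᵢ), where nᵢ is the stratum total.
Stratum 1 (Urban): n = 3768; a·d/n = 137·1694/3768 = 61.5918; b·c/n = 1630·307/3768 = 132.8052
Stratum 2 (Rural): n = 2496; a·d/n = 1117·228/2496 = 102.0337; b·c/n = 1111·40/2496 = 17.8045
OR_MH = (61.5918 + 102.0337) / (132.8052 + 17.8045) = 163.6255 / 150.6097 = 1.08642

1.09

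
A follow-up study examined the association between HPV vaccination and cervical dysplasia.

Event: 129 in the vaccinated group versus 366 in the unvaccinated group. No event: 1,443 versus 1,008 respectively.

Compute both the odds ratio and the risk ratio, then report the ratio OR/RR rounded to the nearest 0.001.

0.799

From the description: a = 129, b = 1443, c = 366, d = 1008.
OR = (129·1008)/(1443·366) = 130032/528138 = 0.24621
Risk in exposed = 129/1572 = 0.08206; risk in unexposed = 366/1374 = 0.26638; RR = 0.30807
OR/RR = 0.24621 / 0.30807 = 0.79921
The outcome is not rare, so the OR lies further from 1 than the RR.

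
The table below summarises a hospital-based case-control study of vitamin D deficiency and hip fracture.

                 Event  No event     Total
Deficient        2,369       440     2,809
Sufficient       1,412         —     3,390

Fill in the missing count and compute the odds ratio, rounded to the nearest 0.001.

7.542

The missing cell is in the unexposed row: 3390 − 1412 = 1978.
So a = 2369, b = 440, c = 1412, d = 1978.
OR = (a·d)/(b·c) = (2369 × 1978) / (440 × 1412) = 4685882 / 621280 = 7.54230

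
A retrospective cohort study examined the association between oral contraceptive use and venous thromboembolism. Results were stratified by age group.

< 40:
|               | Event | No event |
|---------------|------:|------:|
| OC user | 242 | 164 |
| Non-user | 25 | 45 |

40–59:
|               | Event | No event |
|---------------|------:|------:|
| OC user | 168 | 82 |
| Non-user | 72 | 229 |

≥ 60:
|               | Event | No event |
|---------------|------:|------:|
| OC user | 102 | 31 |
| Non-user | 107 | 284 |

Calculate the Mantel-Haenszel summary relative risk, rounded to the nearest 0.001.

RR_MH = Σ(aᵢ·n₀ᵢ/nᵢ) / Σ(cᵢ·n₁ᵢ/nᵢ), with n₁ᵢ = aᵢ+bᵢ (exposed), n₀ᵢ = cᵢ+dᵢ (unexposed), nᵢ = n₁ᵢ+n₀ᵢ.
Stratum 1 (< 40): n₁ = 406, n₀ = 70, n = 476; a·n₀/n = 242·70/476 = 35.5882; c·n₁/n = 25·406/476 = 21.3235
Stratum 2 (40–59): n₁ = 250, n₀ = 301, n = 551; a·n₀/n = 168·301/551 = 91.7750; c·n₁/n = 72·250/551 = 32.6679
Stratum 3 (≥ 60): n₁ = 133, n₀ = 391, n = 524; a·n₀/n = 102·391/524 = 76.1107; c·n₁/n = 107·133/524 = 27.1584
RR_MH = (35.5882 + 91.7750 + 76.1107) / (21.3235 + 32.6679 + 27.1584) = 203.4739 / 81.1498 = 2.50739

2.507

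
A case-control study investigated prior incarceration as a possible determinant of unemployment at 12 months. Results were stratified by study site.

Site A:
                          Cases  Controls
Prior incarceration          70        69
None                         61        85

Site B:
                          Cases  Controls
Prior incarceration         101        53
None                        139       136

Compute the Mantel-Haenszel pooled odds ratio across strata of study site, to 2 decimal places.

OR_MH = Σ(aᵢdᵢ/nᵢ) / Σ(bᵢcᵢ/nᵢ), where nᵢ is the stratum total.
Stratum 1 (Site A): n = 285; a·d/n = 70·85/285 = 20.8772; b·c/n = 69·61/285 = 14.7684
Stratum 2 (Site B): n = 429; a·d/n = 101·136/429 = 32.0186; b·c/n = 53·139/429 = 17.1725
OR_MH = (20.8772 + 32.0186) / (14.7684 + 17.1725) = 52.8958 / 31.9409 = 1.65605

1.66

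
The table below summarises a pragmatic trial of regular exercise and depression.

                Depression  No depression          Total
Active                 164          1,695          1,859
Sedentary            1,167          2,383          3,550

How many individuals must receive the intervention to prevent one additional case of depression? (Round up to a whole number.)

5

Risk in treated group = 164/1859 = 0.08822; risk in control = 1167/3550 = 0.32873.
Absolute risk reduction = 0.32873 − 0.08822 = 0.24051
NNT = 1 / ARR = 1 / 0.24051 = 4.158 → round up → 5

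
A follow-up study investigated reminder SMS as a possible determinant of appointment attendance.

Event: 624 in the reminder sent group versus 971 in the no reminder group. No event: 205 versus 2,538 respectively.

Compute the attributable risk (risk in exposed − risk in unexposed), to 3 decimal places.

From the description: a = 624, b = 205, c = 971, d = 2538.
Risk in exposed = 624/829 = 0.752714; risk in unexposed = 971/3509 = 0.276717.
Risk difference = 0.752714 − 0.276717 = 0.475997

0.476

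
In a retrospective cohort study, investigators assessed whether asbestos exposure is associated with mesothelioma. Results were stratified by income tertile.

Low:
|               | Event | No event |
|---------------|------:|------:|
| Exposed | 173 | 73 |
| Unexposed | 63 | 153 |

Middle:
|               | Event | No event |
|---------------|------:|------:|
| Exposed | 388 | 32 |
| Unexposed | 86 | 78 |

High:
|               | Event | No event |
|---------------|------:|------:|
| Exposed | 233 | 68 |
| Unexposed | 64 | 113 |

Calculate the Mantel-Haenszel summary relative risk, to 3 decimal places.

RR_MH = Σ(aᵢ·n₀ᵢ/nᵢ) / Σ(cᵢ·n₁ᵢ/nᵢ), with n₁ᵢ = aᵢ+bᵢ (exposed), n₀ᵢ = cᵢ+dᵢ (unexposed), nᵢ = n₁ᵢ+n₀ᵢ.
Stratum 1 (Low): n₁ = 246, n₀ = 216, n = 462; a·n₀/n = 173·216/462 = 80.8831; c·n₁/n = 63·246/462 = 33.5455
Stratum 2 (Middle): n₁ = 420, n₀ = 164, n = 584; a·n₀/n = 388·164/584 = 108.9589; c·n₁/n = 86·420/584 = 61.8493
Stratum 3 (High): n₁ = 301, n₀ = 177, n = 478; a·n₀/n = 233·177/478 = 86.2782; c·n₁/n = 64·301/478 = 40.3013
RR_MH = (80.8831 + 108.9589 + 86.2782) / (33.5455 + 61.8493 + 40.3013) = 276.1203 / 135.6960 = 2.03484

2.035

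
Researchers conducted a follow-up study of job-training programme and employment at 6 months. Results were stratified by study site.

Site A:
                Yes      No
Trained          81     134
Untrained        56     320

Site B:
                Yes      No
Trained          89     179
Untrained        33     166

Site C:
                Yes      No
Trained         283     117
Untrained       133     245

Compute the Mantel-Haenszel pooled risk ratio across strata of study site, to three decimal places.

RR_MH = Σ(aᵢ·n₀ᵢ/nᵢ) / Σ(cᵢ·n₁ᵢ/nᵢ), with n₁ᵢ = aᵢ+bᵢ (exposed), n₀ᵢ = cᵢ+dᵢ (unexposed), nᵢ = n₁ᵢ+n₀ᵢ.
Stratum 1 (Site A): n₁ = 215, n₀ = 376, n = 591; a·n₀/n = 81·376/591 = 51.5330; c·n₁/n = 56·215/591 = 20.3723
Stratum 2 (Site B): n₁ = 268, n₀ = 199, n = 467; a·n₀/n = 89·199/467 = 37.9251; c·n₁/n = 33·268/467 = 18.9379
Stratum 3 (Site C): n₁ = 400, n₀ = 378, n = 778; a·n₀/n = 283·378/778 = 137.4987; c·n₁/n = 133·400/778 = 68.3805
RR_MH = (51.5330 + 37.9251 + 137.4987) / (20.3723 + 18.9379 + 68.3805) = 226.9568 / 107.6906 = 2.10749

2.107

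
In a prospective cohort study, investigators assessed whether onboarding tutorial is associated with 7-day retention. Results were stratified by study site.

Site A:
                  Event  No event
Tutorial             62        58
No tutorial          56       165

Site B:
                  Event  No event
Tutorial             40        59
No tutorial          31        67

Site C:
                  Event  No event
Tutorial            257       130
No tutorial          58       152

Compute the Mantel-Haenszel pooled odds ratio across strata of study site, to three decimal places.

OR_MH = Σ(aᵢdᵢ/nᵢ) / Σ(bᵢcᵢ/nᵢ), where nᵢ is the stratum total.
Stratum 1 (Site A): n = 341; a·d/n = 62·165/341 = 30.0000; b·c/n = 58·56/341 = 9.5249
Stratum 2 (Site B): n = 197; a·d/n = 40·67/197 = 13.6041; b·c/n = 59·31/197 = 9.2843
Stratum 3 (Site C): n = 597; a·d/n = 257·152/597 = 65.4338; b·c/n = 130·58/597 = 12.6298
OR_MH = (30.0000 + 13.6041 + 65.4338) / (9.5249 + 9.2843 + 12.6298) = 109.0379 / 31.4390 = 3.46824

3.468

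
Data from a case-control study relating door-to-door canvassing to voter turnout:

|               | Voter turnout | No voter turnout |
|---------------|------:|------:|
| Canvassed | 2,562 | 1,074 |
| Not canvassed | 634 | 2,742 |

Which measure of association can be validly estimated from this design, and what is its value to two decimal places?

10.32

Cells: a = 2562, b = 1074, c = 634, d = 2742.
This is a case-control study: participants were sampled on outcome status, so risks in the source population cannot be estimated directly — relative risk is not valid here. The odds ratio is the appropriate measure.
OR = (a·d)/(b·c) = (2562 × 2742) / (1074 × 634) = 7025004 / 680916 = 10.31699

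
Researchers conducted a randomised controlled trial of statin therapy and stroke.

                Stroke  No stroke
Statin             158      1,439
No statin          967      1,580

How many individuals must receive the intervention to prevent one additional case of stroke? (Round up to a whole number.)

4

Risk in treated group = 158/1597 = 0.09894; risk in control = 967/2547 = 0.37966.
Absolute risk reduction = 0.37966 − 0.09894 = 0.28073
NNT = 1 / ARR = 1 / 0.28073 = 3.562 → round up → 4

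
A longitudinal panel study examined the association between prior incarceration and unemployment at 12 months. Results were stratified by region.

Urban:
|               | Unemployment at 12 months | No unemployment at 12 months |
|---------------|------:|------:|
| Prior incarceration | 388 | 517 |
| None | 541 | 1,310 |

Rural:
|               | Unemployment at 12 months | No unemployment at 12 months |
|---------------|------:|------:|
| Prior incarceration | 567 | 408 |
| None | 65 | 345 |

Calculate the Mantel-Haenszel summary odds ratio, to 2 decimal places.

2.70

OR_MH = Σ(aᵢdᵢ/nᵢ) / Σ(bᵢcᵢ/nᵢ), where nᵢ is the stratum total.
Stratum 1 (Urban): n = 2756; a·d/n = 388·1310/2756 = 184.4267; b·c/n = 517·541/2756 = 101.4866
Stratum 2 (Rural): n = 1385; a·d/n = 567·345/1385 = 141.2383; b·c/n = 408·65/1385 = 19.1480
OR_MH = (184.4267 + 141.2383) / (101.4866 + 19.1480) = 325.6650 / 120.6346 = 2.69960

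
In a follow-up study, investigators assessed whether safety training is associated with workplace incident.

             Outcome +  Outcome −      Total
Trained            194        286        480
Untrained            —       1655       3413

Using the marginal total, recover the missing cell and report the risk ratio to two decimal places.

0.78

The missing cell is in the unexposed row: 3413 − 1655 = 1758.
So a = 194, b = 286, c = 1758, d = 1655.
RR = [a/(a+b)] / [c/(c+d)] = (194/480) / (1758/3413) = 0.40417/0.51509 = 0.78465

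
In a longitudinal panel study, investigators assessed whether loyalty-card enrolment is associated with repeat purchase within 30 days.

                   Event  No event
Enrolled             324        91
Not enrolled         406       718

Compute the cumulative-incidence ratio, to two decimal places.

Cells: a = 324, b = 91, c = 406, d = 718.
Risk in exposed = 324/415 = 0.78072; risk in unexposed = 406/1124 = 0.36121.
RR = 0.78072 / 0.36121 = 2.16141
The risk among the exposed is 2.16 times that among the unexposed.

2.16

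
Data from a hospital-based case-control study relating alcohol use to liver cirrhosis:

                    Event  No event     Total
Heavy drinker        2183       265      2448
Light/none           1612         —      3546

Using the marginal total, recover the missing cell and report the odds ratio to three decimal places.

The missing cell is in the unexposed row: 3546 − 1612 = 1934.
So a = 2183, b = 265, c = 1612, d = 1934.
OR = (a·d)/(b·c) = (2183 × 1934) / (265 × 1612) = 4221922 / 427180 = 9.88324

9.883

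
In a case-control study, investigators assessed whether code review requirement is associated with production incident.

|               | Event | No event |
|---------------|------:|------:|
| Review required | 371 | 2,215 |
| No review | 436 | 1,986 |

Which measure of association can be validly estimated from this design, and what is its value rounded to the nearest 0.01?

0.76

Cells: a = 371, b = 2215, c = 436, d = 1986.
This is a case-control study: participants were sampled on outcome status, so risks in the source population cannot be estimated directly — relative risk is not valid here. The odds ratio is the appropriate measure.
OR = (a·d)/(b·c) = (371 × 1986) / (2215 × 436) = 736806 / 965740 = 0.76294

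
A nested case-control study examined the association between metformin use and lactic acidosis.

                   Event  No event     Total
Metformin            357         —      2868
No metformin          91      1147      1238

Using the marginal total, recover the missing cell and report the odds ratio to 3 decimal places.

The missing cell is in the exposed row: 2868 − 357 = 2511.
So a = 357, b = 2511, c = 91, d = 1147.
OR = (a·d)/(b·c) = (357 × 1147) / (2511 × 91) = 409479 / 228501 = 1.79202

1.792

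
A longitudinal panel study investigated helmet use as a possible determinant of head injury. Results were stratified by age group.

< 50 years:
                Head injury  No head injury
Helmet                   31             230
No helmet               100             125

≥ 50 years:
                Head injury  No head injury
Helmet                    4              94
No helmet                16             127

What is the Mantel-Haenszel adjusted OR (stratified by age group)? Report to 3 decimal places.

0.188

OR_MH = Σ(aᵢdᵢ/nᵢ) / Σ(bᵢcᵢ/nᵢ), where nᵢ is the stratum total.
Stratum 1 (< 50 years): n = 486; a·d/n = 31·125/486 = 7.9733; b·c/n = 230·100/486 = 47.3251
Stratum 2 (≥ 50 years): n = 241; a·d/n = 4·127/241 = 2.1079; b·c/n = 94·16/241 = 6.2407
OR_MH = (7.9733 + 2.1079) / (47.3251 + 6.2407) = 10.0811 / 53.5658 = 0.18820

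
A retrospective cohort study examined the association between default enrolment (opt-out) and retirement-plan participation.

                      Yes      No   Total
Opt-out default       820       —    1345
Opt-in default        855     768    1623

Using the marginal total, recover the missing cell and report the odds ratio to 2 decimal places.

The missing cell is in the exposed row: 1345 − 820 = 525.
So a = 820, b = 525, c = 855, d = 768.
OR = (a·d)/(b·c) = (820 × 768) / (525 × 855) = 629760 / 448875 = 1.40297

1.40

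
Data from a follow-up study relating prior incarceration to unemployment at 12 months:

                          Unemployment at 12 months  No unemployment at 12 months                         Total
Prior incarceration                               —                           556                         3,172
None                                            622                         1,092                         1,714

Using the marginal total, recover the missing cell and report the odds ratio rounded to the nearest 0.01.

8.26

The missing cell is in the exposed row: 3172 − 556 = 2616.
So a = 2616, b = 556, c = 622, d = 1092.
OR = (a·d)/(b·c) = (2616 × 1092) / (556 × 622) = 2856672 / 345832 = 8.26029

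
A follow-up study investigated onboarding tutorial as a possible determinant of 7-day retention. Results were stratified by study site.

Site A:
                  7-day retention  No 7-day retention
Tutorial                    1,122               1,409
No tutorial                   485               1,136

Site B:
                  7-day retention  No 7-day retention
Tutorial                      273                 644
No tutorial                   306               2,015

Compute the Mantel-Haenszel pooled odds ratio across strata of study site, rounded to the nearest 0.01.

OR_MH = Σ(aᵢdᵢ/nᵢ) / Σ(bᵢcᵢ/nᵢ), where nᵢ is the stratum total.
Stratum 1 (Site A): n = 4152; a·d/n = 1122·1136/4152 = 306.9827; b·c/n = 1409·485/4152 = 164.5869
Stratum 2 (Site B): n = 3238; a·d/n = 273·2015/3238 = 169.8873; b·c/n = 644·306/3238 = 60.8598
OR_MH = (306.9827 + 169.8873) / (164.5869 + 60.8598) = 476.8699 / 225.4467 = 2.11522

2.12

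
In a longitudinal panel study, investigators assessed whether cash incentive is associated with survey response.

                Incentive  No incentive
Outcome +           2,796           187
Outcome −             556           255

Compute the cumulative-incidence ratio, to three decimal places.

1.972

Reading the table with exposure as columns: a = 2796 (Incentive, case), b = 556 (Incentive, non-case), c = 187 (No incentive, case), d = 255.
Risk in exposed = 2796/3352 = 0.83413; risk in unexposed = 187/442 = 0.42308.
RR = 0.83413 / 0.42308 = 1.97158
The risk among the exposed is 1.97 times that among the unexposed.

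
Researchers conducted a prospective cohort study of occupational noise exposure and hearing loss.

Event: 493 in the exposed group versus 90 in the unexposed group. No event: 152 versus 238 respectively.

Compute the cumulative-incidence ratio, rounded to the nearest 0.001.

2.786

From the description: a = 493, b = 152, c = 90, d = 238.
Risk in exposed = 493/645 = 0.76434; risk in unexposed = 90/328 = 0.27439.
RR = 0.76434 / 0.27439 = 2.78560
The risk among the exposed is 2.79 times that among the unexposed.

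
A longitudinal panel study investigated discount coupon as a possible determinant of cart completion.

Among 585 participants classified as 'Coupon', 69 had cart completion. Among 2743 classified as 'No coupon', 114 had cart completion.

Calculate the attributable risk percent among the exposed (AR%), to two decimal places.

64.76

From the description: a = 69, b = 516, c = 114, d = 2629.
Risk in exposed = 69/585 = 0.11795; risk in unexposed = 114/2743 = 0.04156.
RR = 0.11795/0.04156 = 2.83801
AR% = (RR − 1)/RR × 100 = (2.83801 − 1)/2.83801 × 100 = 64.7641%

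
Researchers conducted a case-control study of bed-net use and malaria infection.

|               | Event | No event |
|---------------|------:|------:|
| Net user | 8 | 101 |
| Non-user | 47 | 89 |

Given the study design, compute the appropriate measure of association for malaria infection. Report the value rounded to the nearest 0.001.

Cells: a = 8, b = 101, c = 47, d = 89.
This is a case-control study: participants were sampled on outcome status, so risks in the source population cannot be estimated directly — relative risk is not valid here. The odds ratio is the appropriate measure.
OR = (a·d)/(b·c) = (8 × 89) / (101 × 47) = 712 / 4747 = 0.14999

0.150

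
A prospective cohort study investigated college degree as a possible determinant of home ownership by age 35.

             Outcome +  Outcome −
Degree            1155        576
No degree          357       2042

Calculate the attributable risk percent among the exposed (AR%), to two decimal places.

Cells: a = 1155, b = 576, c = 357, d = 2042.
Risk in exposed = 1155/1731 = 0.66724; risk in unexposed = 357/2399 = 0.14881.
RR = 0.66724/0.14881 = 4.48381
AR% = (RR − 1)/RR × 100 = (4.48381 − 1)/4.48381 × 100 = 77.6975%

77.70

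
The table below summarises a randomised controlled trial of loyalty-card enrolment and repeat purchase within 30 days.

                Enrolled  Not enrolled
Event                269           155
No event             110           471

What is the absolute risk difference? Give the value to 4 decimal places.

Reading the table with exposure as columns: a = 269 (Enrolled, case), b = 110 (Enrolled, non-case), c = 155 (Not enrolled, case), d = 471.
Risk in exposed = 269/379 = 0.709763; risk in unexposed = 155/626 = 0.247604.
Risk difference = 0.709763 − 0.247604 = 0.462159

0.4622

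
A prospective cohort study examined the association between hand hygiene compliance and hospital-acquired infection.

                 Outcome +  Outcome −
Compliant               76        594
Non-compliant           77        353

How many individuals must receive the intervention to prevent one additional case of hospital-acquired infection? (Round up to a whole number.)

Risk in treated group = 76/670 = 0.11343; risk in control = 77/430 = 0.17907.
Absolute risk reduction = 0.17907 − 0.11343 = 0.06564
NNT = 1 / ARR = 1 / 0.06564 = 15.235 → round up → 16

16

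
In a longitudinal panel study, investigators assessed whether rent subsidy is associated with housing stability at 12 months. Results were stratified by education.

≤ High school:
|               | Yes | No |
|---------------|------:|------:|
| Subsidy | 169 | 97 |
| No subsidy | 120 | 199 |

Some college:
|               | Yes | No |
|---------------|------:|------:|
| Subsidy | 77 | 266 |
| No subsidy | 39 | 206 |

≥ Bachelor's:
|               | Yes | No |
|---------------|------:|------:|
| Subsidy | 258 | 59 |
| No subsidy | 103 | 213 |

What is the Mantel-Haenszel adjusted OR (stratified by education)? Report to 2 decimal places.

OR_MH = Σ(aᵢdᵢ/nᵢ) / Σ(bᵢcᵢ/nᵢ), where nᵢ is the stratum total.
Stratum 1 (≤ High school): n = 585; a·d/n = 169·199/585 = 57.4889; b·c/n = 97·120/585 = 19.8974
Stratum 2 (Some college): n = 588; a·d/n = 77·206/588 = 26.9762; b·c/n = 266·39/588 = 17.6429
Stratum 3 (≥ Bachelor's): n = 633; a·d/n = 258·213/633 = 86.8152; b·c/n = 59·103/633 = 9.6003
OR_MH = (57.4889 + 26.9762 + 86.8152) / (19.8974 + 17.6429 + 9.6003) = 171.2802 / 47.1406 = 3.63339

3.63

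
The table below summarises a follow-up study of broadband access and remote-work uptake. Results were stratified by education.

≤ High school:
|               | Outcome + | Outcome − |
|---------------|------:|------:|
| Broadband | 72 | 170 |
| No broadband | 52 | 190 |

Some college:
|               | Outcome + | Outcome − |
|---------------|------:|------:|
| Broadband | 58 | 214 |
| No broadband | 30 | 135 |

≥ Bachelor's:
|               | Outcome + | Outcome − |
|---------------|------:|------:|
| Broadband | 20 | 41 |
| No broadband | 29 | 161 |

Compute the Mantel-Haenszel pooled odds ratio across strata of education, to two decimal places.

OR_MH = Σ(aᵢdᵢ/nᵢ) / Σ(bᵢcᵢ/nᵢ), where nᵢ is the stratum total.
Stratum 1 (≤ High school): n = 484; a·d/n = 72·190/484 = 28.2645; b·c/n = 170·52/484 = 18.2645
Stratum 2 (Some college): n = 437; a·d/n = 58·135/437 = 17.9176; b·c/n = 214·30/437 = 14.6911
Stratum 3 (≥ Bachelor's): n = 251; a·d/n = 20·161/251 = 12.8287; b·c/n = 41·29/251 = 4.7371
OR_MH = (28.2645 + 17.9176 + 12.8287) / (18.2645 + 14.6911 + 4.7371) = 59.0108 / 37.6926 = 1.56558

1.57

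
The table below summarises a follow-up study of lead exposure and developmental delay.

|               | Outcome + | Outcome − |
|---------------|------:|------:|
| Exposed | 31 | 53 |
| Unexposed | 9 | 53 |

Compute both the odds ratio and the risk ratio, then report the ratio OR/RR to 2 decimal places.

1.35

Cells: a = 31, b = 53, c = 9, d = 53.
OR = (31·53)/(53·9) = 1643/477 = 3.44444
Risk in exposed = 31/84 = 0.36905; risk in unexposed = 9/62 = 0.14516; RR = 2.54233
OR/RR = 3.44444 / 2.54233 = 1.35484
The outcome is not rare, so the OR lies further from 1 than the RR.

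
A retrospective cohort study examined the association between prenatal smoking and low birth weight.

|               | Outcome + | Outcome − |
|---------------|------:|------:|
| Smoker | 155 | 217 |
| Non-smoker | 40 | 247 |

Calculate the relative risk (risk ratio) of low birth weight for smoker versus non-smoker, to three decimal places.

2.990

Cells: a = 155, b = 217, c = 40, d = 247.
Risk in exposed = 155/372 = 0.41667; risk in unexposed = 40/287 = 0.13937.
RR = 0.41667 / 0.13937 = 2.98958
The risk among the exposed is 2.99 times that among the unexposed.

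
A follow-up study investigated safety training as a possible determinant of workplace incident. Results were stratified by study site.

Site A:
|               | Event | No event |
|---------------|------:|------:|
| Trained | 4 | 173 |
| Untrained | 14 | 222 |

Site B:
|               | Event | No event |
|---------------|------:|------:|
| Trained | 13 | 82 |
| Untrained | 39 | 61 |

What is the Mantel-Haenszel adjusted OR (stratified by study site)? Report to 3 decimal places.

OR_MH = Σ(aᵢdᵢ/nᵢ) / Σ(bᵢcᵢ/nᵢ), where nᵢ is the stratum total.
Stratum 1 (Site A): n = 413; a·d/n = 4·222/413 = 2.1501; b·c/n = 173·14/413 = 5.8644
Stratum 2 (Site B): n = 195; a·d/n = 13·61/195 = 4.0667; b·c/n = 82·39/195 = 16.4000
OR_MH = (2.1501 + 4.0667) / (5.8644 + 16.4000) = 6.2168 / 22.2644 = 0.27923

0.279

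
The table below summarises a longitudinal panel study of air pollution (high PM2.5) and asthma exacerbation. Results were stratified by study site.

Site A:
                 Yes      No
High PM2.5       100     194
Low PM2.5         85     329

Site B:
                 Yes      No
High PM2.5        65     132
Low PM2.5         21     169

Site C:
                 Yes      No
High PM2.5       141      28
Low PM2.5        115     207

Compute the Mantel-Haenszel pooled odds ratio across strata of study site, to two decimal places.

3.63

OR_MH = Σ(aᵢdᵢ/nᵢ) / Σ(bᵢcᵢ/nᵢ), where nᵢ is the stratum total.
Stratum 1 (Site A): n = 708; a·d/n = 100·329/708 = 46.4689; b·c/n = 194·85/708 = 23.2910
Stratum 2 (Site B): n = 387; a·d/n = 65·169/387 = 28.3850; b·c/n = 132·21/387 = 7.1628
Stratum 3 (Site C): n = 491; a·d/n = 141·207/491 = 59.4440; b·c/n = 28·115/491 = 6.5580
OR_MH = (46.4689 + 28.3850 + 59.4440) / (23.2910 + 7.1628 + 6.5580) = 134.2979 / 37.0118 = 3.62852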